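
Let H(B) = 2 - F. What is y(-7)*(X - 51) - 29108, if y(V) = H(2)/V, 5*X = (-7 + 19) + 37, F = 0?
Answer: -1018368/35 ≈ -29096.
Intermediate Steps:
H(B) = 2 (H(B) = 2 - 1*0 = 2 + 0 = 2)
X = 49/5 (X = ((-7 + 19) + 37)/5 = (12 + 37)/5 = (⅕)*49 = 49/5 ≈ 9.8000)
y(V) = 2/V
y(-7)*(X - 51) - 29108 = (2/(-7))*(49/5 - 51) - 29108 = (2*(-⅐))*(-206/5) - 29108 = -2/7*(-206/5) - 29108 = 412/35 - 29108 = -1018368/35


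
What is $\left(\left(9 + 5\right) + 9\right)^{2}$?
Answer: $529$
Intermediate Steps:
$\left(\left(9 + 5\right) + 9\right)^{2} = \left(14 + 9\right)^{2} = 23^{2} = 529$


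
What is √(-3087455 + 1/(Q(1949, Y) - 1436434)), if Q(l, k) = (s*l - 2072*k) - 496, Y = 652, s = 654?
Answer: I*√1767459139262003487/756614 ≈ 1757.1*I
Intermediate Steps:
Q(l, k) = -496 - 2072*k + 654*l (Q(l, k) = (654*l - 2072*k) - 496 = (-2072*k + 654*l) - 496 = -496 - 2072*k + 654*l)
√(-3087455 + 1/(Q(1949, Y) - 1436434)) = √(-3087455 + 1/((-496 - 2072*652 + 654*1949) - 1436434)) = √(-3087455 + 1/((-496 - 1350944 + 1274646) - 1436434)) = √(-3087455 + 1/(-76794 - 1436434)) = √(-3087455 + 1/(-1513228)) = √(-3087455 - 1/1513228) = √(-4672023354741/1513228) = I*√1767459139262003487/756614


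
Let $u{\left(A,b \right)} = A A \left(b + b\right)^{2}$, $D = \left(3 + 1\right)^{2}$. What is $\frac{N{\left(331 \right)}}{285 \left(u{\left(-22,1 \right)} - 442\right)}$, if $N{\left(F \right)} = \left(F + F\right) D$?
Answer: $\frac{5296}{212895} \approx 0.024876$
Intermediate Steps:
$D = 16$ ($D = 4^{2} = 16$)
$u{\left(A,b \right)} = 4 A^{2} b^{2}$ ($u{\left(A,b \right)} = A^{2} \left(2 b\right)^{2} = A^{2} \cdot 4 b^{2} = 4 A^{2} b^{2}$)
$N{\left(F \right)} = 32 F$ ($N{\left(F \right)} = \left(F + F\right) 16 = 2 F 16 = 32 F$)
$\frac{N{\left(331 \right)}}{285 \left(u{\left(-22,1 \right)} - 442\right)} = \frac{32 \cdot 331}{285 \left(4 \left(-22\right)^{2} \cdot 1^{2} - 442\right)} = \frac{10592}{285 \left(4 \cdot 484 \cdot 1 - 442\right)} = \frac{10592}{285 \left(1936 - 442\right)} = \frac{10592}{285 \cdot 1494} = \frac{10592}{425790} = 10592 \cdot \frac{1}{425790} = \frac{5296}{212895}$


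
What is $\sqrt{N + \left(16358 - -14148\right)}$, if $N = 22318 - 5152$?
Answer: $2 \sqrt{11918} \approx 218.34$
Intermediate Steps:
$N = 17166$
$\sqrt{N + \left(16358 - -14148\right)} = \sqrt{17166 + \left(16358 - -14148\right)} = \sqrt{17166 + \left(16358 + 14148\right)} = \sqrt{17166 + 30506} = \sqrt{47672} = 2 \sqrt{11918}$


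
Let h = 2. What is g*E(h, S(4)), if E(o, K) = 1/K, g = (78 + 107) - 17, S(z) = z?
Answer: 42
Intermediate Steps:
g = 168 (g = 185 - 17 = 168)
g*E(h, S(4)) = 168/4 = 168*(¼) = 42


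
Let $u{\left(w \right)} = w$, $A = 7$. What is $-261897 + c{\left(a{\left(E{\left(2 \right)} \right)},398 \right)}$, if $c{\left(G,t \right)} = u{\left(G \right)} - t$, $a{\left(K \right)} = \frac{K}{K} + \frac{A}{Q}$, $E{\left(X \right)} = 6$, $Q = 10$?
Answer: $- \frac{2622933}{10} \approx -2.6229 \cdot 10^{5}$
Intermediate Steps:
$a{\left(K \right)} = \frac{17}{10}$ ($a{\left(K \right)} = \frac{K}{K} + \frac{7}{10} = 1 + 7 \cdot \frac{1}{10} = 1 + \frac{7}{10} = \frac{17}{10}$)
$c{\left(G,t \right)} = G - t$
$-261897 + c{\left(a{\left(E{\left(2 \right)} \right)},398 \right)} = -261897 + \left(\frac{17}{10} - 398\right) = -261897 - \frac{3963}{10} = - \frac{2622933}{10}$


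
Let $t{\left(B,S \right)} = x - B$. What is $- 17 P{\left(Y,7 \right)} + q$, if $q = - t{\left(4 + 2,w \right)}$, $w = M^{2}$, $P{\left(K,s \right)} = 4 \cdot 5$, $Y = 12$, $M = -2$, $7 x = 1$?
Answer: $- \frac{2339}{7} \approx -334.14$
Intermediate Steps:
$x = \frac{1}{7}$ ($x = \frac{1}{7} \cdot 1 = \frac{1}{7} \approx 0.14286$)
$P{\left(K,s \right)} = 20$
$w = 4$ ($w = \left(-2\right)^{2} = 4$)
$t{\left(B,S \right)} = \frac{1}{7} - B$
$q = \frac{41}{7}$ ($q = - (\frac{1}{7} - \left(4 + 2\right)) = - (\frac{1}{7} - 6) = \left(-1\right) \left(- \frac{41}{7}\right) = \frac{41}{7} \approx 5.8571$)
$- 17 P{\left(Y,7 \right)} + q = \left(-17\right) 20 + \frac{41}{7} = -340 + \frac{41}{7} = - \frac{2339}{7}$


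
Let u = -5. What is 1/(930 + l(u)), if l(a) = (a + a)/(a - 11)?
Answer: 8/7445 ≈ 0.0010745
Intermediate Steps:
l(a) = 2*a/(-11 + a) (l(a) = (2*a)/(-11 + a) = 2*a/(-11 + a))
1/(930 + l(u)) = 1/(930 + 2*(-5)/(-11 - 5)) = 1/(930 + 2*(-5)/(-16)) = 1/(930 + 2*(-5)*(-1/16)) = 1/(930 + 5/8) = 1/(7445/8) = 8/7445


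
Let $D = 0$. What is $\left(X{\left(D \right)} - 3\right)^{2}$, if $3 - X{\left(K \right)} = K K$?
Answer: $0$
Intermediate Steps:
$X{\left(K \right)} = 3 - K^{2}$ ($X{\left(K \right)} = 3 - K K = 3 - K^{2}$)
$\left(X{\left(D \right)} - 3\right)^{2} = \left(\left(3 - 0^{2}\right) - 3\right)^{2} = \left(\left(3 - 0\right) - 3\right)^{2} = \left(\left(3 + 0\right) - 3\right)^{2} = \left(3 - 3\right)^{2} = 0^{2} = 0$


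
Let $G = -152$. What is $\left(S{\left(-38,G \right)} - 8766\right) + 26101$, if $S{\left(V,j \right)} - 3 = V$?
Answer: $17300$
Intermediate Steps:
$S{\left(V,j \right)} = 3 + V$
$\left(S{\left(-38,G \right)} - 8766\right) + 26101 = \left(\left(3 - 38\right) - 8766\right) + 26101 = \left(-35 - 8766\right) + 26101 = -8801 + 26101 = 17300$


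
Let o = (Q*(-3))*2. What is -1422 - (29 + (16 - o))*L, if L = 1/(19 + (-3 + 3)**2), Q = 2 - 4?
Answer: -27051/19 ≈ -1423.7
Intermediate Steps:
Q = -2
o = 12 (o = -2*(-3)*2 = 6*2 = 12)
L = 1/19 (L = 1/(19 + 0**2) = 1/(19 + 0) = 1/19 ≈ 0.052632)
-1422 - (29 + (16 - o))*L = -1422 - (29 + (16 - 1*12))/19 = -1422 - (29 + (16 - 12))/19 = -1422 - (29 + 4)/19 = -1422 - 33/19 = -27051/19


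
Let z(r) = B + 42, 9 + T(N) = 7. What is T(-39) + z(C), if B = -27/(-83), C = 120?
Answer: 3347/83 ≈ 40.325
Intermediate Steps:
T(N) = -2 (T(N) = -9 + 7 = -2)
B = 27/83 (B = -27*(-1/83) = 27/83 ≈ 0.32530)
z(r) = 3513/83 (z(r) = 27/83 + 42 = 3513/83)
T(-39) + z(C) = -2 + 3513/83 = 3347/83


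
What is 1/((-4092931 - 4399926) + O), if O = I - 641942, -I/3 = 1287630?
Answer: -1/12997689 ≈ -7.6937e-8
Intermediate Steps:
I = -3862890 (I = -3*1287630 = -3862890)
O = -4504832 (O = -3862890 - 641942 = -4504832)
1/((-4092931 - 4399926) + O) = 1/((-4092931 - 4399926) - 4504832) = 1/(-8492857 - 4504832) = 1/(-12997689) = -1/12997689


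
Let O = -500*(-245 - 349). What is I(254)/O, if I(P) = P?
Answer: 127/148500 ≈ 0.00085522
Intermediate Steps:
O = 297000 (O = -500*(-594) = 297000)
I(254)/O = 254/297000 = 254*(1/297000) = 127/148500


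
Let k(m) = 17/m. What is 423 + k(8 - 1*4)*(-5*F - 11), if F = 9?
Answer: 185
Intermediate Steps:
423 + k(8 - 1*4)*(-5*F - 11) = 423 + (17/(8 - 1*4))*(-5*9 - 11) = 423 + (17/(8 - 4))*(-45 - 11) = 423 + (17/4)*(-56) = 423 - 238 = 185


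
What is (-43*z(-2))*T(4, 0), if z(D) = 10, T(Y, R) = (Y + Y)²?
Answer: -27520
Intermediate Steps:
T(Y, R) = 4*Y² (T(Y, R) = (2*Y)² = 4*Y²)
(-43*z(-2))*T(4, 0) = (-43*10)*(4*4²) = -1720*16 = -430*64 = -27520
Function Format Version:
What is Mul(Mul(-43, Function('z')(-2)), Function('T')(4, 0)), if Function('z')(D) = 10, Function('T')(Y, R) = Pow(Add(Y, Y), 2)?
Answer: -27520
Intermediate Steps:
Function('T')(Y, R) = Mul(4, Pow(Y, 2)) (Function('T')(Y, R) = Pow(Mul(2, Y), 2) = Mul(4, Pow(Y, 2)))
Mul(Mul(-43, Function('z')(-2)), Function('T')(4, 0)) = Mul(Mul(-43, 10), Mul(4, Pow(4, 2))) = Mul(-430, Mul(4, 16)) = Mul(-430, 64) = -27520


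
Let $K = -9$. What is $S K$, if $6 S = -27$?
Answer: $\frac{81}{2} \approx 40.5$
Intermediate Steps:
$S = - \frac{9}{2}$ ($S = \frac{1}{6} \left(-27\right) = - \frac{9}{2} \approx -4.5$)
$S K = \left(- \frac{9}{2}\right) \left(-9\right) = \frac{81}{2}$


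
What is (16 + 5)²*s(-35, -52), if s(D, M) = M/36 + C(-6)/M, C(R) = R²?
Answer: -12250/13 ≈ -942.31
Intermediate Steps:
s(D, M) = 36/M + M/36 (s(D, M) = M/36 + (-6)²/M = M*(1/36) + 36/M = M/36 + 36/M = 36/M + M/36)
(16 + 5)²*s(-35, -52) = (16 + 5)²*(36/(-52) + (1/36)*(-52)) = 21²*(36*(-1/52) - 13/9) = 441*(-9/13 - 13/9) = 441*(-250/117) = -12250/13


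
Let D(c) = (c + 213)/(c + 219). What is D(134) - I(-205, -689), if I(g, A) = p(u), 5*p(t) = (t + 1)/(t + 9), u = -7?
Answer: 2794/1765 ≈ 1.5830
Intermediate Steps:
p(t) = (1 + t)/(5*(9 + t)) (p(t) = ((t + 1)/(t + 9))/5 = ((1 + t)/(9 + t))/5 = (1 + t)/(5*(9 + t)))
D(c) = (213 + c)/(219 + c)
I(g, A) = -⅗ (I(g, A) = (1 - 7)/(5*(9 - 7)) = (⅕)*(-6)/2 = (⅕)*(½)*(-6) = -⅗)
D(134) - I(-205, -689) = (213 + 134)/(219 + 134) - 1*(-⅗) = 347/353 + ⅗ = 2794/1765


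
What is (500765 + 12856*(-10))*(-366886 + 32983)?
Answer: -124280366115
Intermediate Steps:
(500765 + 12856*(-10))*(-366886 + 32983) = (500765 - 128560)*(-333903) = 372205*(-333903) = -124280366115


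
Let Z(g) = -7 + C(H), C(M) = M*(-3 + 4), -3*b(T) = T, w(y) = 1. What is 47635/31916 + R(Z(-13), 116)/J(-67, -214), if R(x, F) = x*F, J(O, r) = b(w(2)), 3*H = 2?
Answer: 70390499/31916 ≈ 2205.5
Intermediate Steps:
H = 2/3 (H = (1/3)*2 = 2/3 ≈ 0.66667)
b(T) = -T/3
J(O, r) = -1/3 (J(O, r) = -1/3*1 = -1/3)
C(M) = M (C(M) = M*1 = M)
Z(g) = -19/3 (Z(g) = -7 + 2/3 = -19/3)
R(x, F) = F*x
47635/31916 + R(Z(-13), 116)/J(-67, -214) = 47635/31916 + (116*(-19/3))/(-1/3) = 47635*(1/31916) - 2204/3*(-3) = 47635/31916 + 2204 = 70390499/31916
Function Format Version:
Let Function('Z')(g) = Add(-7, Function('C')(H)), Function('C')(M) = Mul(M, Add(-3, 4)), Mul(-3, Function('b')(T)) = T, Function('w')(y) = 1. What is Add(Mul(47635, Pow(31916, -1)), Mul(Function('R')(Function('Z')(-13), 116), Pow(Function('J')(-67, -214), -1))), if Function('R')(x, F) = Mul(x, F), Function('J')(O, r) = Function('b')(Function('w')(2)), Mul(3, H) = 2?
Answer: Rational(70390499, 31916) ≈ 2205.5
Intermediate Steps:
H = Rational(2, 3) (H = Mul(Rational(1, 3), 2) = Rational(2, 3) ≈ 0.66667)
Function('b')(T) = Mul(Rational(-1, 3), T)
Function('J')(O, r) = Rational(-1, 3) (Function('J')(O, r) = Mul(Rational(-1, 3), 1) = Rational(-1, 3))
Function('C')(M) = M (Function('C')(M) = Mul(M, 1) = M)
Function('Z')(g) = Rational(-19, 3) (Function('Z')(g) = Add(-7, Rational(2, 3)) = Rational(-19, 3))
Function('R')(x, F) = Mul(F, x)
Add(Mul(47635, Pow(31916, -1)), Mul(Function('R')(Function('Z')(-13), 116), Pow(Function('J')(-67, -214), -1))) = Add(Mul(47635, Pow(31916, -1)), Mul(Mul(116, Rational(-19, 3)), Pow(Rational(-1, 3), -1))) = Add(Mul(47635, Rational(1, 31916)), Mul(Rational(-2204, 3), -3)) = Add(Rational(47635, 31916), 2204) = Rational(70390499, 31916)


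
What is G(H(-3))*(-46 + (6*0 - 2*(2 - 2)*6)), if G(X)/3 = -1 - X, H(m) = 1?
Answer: 276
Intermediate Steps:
G(X) = -3 - 3*X (G(X) = 3*(-1 - X) = -3 - 3*X)
G(H(-3))*(-46 + (6*0 - 2*(2 - 2)*6)) = (-3 - 3*1)*(-46 + (6*0 - 2*(2 - 2)*6)) = (-3 - 3)*(-46 + (0 - 0*6)) = -6*(-46 + (0 - 2*0)) = -6*(-46 + (0 + 0)) = -6*(-46 + 0) = -6*(-46) = 276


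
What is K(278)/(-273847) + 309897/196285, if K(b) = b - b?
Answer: 309897/196285 ≈ 1.5788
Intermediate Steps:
K(b) = 0
K(278)/(-273847) + 309897/196285 = 0/(-273847) + 309897/196285 = 0*(-1/273847) + 309897*(1/196285) = 0 + 309897/196285 = 309897/196285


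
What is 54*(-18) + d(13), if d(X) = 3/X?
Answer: -12633/13 ≈ -971.77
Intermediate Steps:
54*(-18) + d(13) = 54*(-18) + 3/13 = -972 + 3*(1/13) = -972 + 3/13 = -12633/13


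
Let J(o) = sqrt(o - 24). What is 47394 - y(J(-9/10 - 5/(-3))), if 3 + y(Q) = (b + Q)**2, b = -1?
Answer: 1422577/30 + I*sqrt(20910)/15 ≈ 47419.0 + 9.6402*I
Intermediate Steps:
J(o) = sqrt(-24 + o)
y(Q) = -3 + (-1 + Q)**2
47394 - y(J(-9/10 - 5/(-3))) = 47394 - (-3 + (-1 + sqrt(-24 + (-9/10 - 5/(-3))))**2) = 47394 - (-3 + (-1 + sqrt(-24 + (-9*1/10 - 5*(-1/3))))**2) = 47394 - (-3 + (-1 + sqrt(-24 + (-9/10 + 5/3)))**2) = 47394 - (-3 + (-1 + sqrt(-24 + 23/30))**2) = 47394 - (-3 + (-1 + sqrt(-697/30))**2) = 47394 - (-3 + (-1 + I*sqrt(20910)/30)**2) = 47394 + (3 - (-1 + I*sqrt(20910)/30)**2) = 47397 - (-1 + I*sqrt(20910)/30)**2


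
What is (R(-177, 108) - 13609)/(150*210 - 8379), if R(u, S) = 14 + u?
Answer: -13772/23121 ≈ -0.59565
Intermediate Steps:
(R(-177, 108) - 13609)/(150*210 - 8379) = ((14 - 177) - 13609)/(150*210 - 8379) = (-163 - 13609)/(31500 - 8379) = -13772/23121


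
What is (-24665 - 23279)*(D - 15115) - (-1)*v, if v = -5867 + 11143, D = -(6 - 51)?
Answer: 722521356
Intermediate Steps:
D = 45 (D = -1*(-45) = 45)
v = 5276
(-24665 - 23279)*(D - 15115) - (-1)*v = (-24665 - 23279)*(45 - 15115) - (-1)*5276 = -47944*(-15070) - 1*(-5276) = 722516080 + 5276 = 722521356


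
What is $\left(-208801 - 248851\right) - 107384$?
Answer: $-565036$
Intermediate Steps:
$\left(-208801 - 248851\right) - 107384 = -457652 - 107384 = -565036$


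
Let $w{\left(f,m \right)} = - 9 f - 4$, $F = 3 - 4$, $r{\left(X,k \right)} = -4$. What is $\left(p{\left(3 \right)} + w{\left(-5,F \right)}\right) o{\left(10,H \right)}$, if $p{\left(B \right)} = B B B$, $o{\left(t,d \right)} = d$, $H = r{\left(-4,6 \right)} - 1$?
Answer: $-340$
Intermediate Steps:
$H = -5$ ($H = -4 - 1 = -5$)
$p{\left(B \right)} = B^{3}$ ($p{\left(B \right)} = B^{2} B = B^{3}$)
$F = -1$ ($F = 3 - 4 = -1$)
$w{\left(f,m \right)} = -4 - 9 f$
$\left(p{\left(3 \right)} + w{\left(-5,F \right)}\right) o{\left(10,H \right)} = \left(3^{3} - -41\right) \left(-5\right) = \left(27 + \left(-4 + 45\right)\right) \left(-5\right) = \left(27 + 41\right) \left(-5\right) = 68 \left(-5\right) = -340$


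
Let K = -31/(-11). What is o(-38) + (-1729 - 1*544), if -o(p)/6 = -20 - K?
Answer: -23497/11 ≈ -2136.1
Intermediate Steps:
K = 31/11 (K = -31*(-1/11) = 31/11 ≈ 2.8182)
o(p) = 1506/11 (o(p) = -6*(-20 - 1*31/11) = -6*(-20 - 31/11) = -6*(-251/11) = 1506/11)
o(-38) + (-1729 - 1*544) = 1506/11 + (-1729 - 1*544) = 1506/11 + (-1729 - 544) = 1506/11 - 2273 = -23497/11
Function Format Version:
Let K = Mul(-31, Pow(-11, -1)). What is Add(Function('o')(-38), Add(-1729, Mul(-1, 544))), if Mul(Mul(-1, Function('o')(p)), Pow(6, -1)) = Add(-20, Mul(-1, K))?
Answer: Rational(-23497, 11) ≈ -2136.1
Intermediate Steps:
K = Rational(31, 11) (K = Mul(-31, Rational(-1, 11)) = Rational(31, 11) ≈ 2.8182)
Function('o')(p) = Rational(1506, 11) (Function('o')(p) = Mul(-6, Add(-20, Mul(-1, Rational(31, 11)))) = Mul(-6, Add(-20, Rational(-31, 11))) = Mul(-6, Rational(-251, 11)) = Rational(1506, 11))
Add(Function('o')(-38), Add(-1729, Mul(-1, 544))) = Add(Rational(1506, 11), Add(-1729, Mul(-1, 544))) = Add(Rational(1506, 11), Add(-1729, -544)) = Add(Rational(1506, 11), -2273) = Rational(-23497, 11)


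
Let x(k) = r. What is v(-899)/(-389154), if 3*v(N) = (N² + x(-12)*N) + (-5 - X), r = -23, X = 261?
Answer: -46034/64859 ≈ -0.70975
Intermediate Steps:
x(k) = -23
v(N) = -266/3 - 23*N/3 + N²/3 (v(N) = ((N² - 23*N) + (-5 - 1*261))/3 = ((N² - 23*N) + (-5 - 261))/3 = ((N² - 23*N) - 266)/3 = (-266 + N² - 23*N)/3 = -266/3 - 23*N/3 + N²/3)
v(-899)/(-389154) = (-266/3 - 23/3*(-899) + (⅓)*(-899)²)/(-389154) = (-266/3 + 20677/3 + (⅓)*808201)*(-1/389154) = (-266/3 + 20677/3 + 808201/3)*(-1/389154) = 276204*(-1/389154) = -46034/64859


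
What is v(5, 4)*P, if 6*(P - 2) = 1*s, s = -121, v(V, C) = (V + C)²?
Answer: -2943/2 ≈ -1471.5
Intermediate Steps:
v(V, C) = (C + V)²
P = -109/6 (P = 2 + (1*(-121))/6 = 2 + (⅙)*(-121) = 2 - 121/6 = -109/6 ≈ -18.167)
v(5, 4)*P = (4 + 5)²*(-109/6) = 9²*(-109/6) = 81*(-109/6) = -2943/2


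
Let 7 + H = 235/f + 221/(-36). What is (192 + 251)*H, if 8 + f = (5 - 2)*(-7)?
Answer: -9824411/1044 ≈ -9410.4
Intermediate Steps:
f = -29 (f = -8 + (5 - 2)*(-7) = -8 + 3*(-7) = -8 - 21 = -29)
H = -22177/1044 (H = -7 + (235/(-29) + 221/(-36)) = -7 + (235*(-1/29) + 221*(-1/36)) = -7 + (-235/29 - 221/36) = -7 - 14869/1044 = -22177/1044 ≈ -21.242)
(192 + 251)*H = (192 + 251)*(-22177/1044) = 443*(-22177/1044) = -9824411/1044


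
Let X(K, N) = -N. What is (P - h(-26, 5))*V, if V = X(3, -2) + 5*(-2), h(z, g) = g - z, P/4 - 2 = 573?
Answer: -18152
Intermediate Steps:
P = 2300 (P = 8 + 4*573 = 8 + 2292 = 2300)
V = -8 (V = -1*(-2) + 5*(-2) = 2 - 10 = -8)
(P - h(-26, 5))*V = (2300 - (5 - 1*(-26)))*(-8) = (2300 - (5 + 26))*(-8) = (2300 - 1*31)*(-8) = (2300 - 31)*(-8) = 2269*(-8) = -18152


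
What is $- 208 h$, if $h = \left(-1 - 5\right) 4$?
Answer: $4992$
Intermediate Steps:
$h = -24$ ($h = \left(-6\right) 4 = -24$)
$- 208 h = \left(-208\right) \left(-24\right) = 4992$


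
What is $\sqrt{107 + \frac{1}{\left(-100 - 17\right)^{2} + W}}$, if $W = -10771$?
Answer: $\frac{\sqrt{911078386}}{2918} \approx 10.344$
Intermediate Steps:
$\sqrt{107 + \frac{1}{\left(-100 - 17\right)^{2} + W}} = \sqrt{107 + \frac{1}{\left(-100 - 17\right)^{2} - 10771}} = \sqrt{107 + \frac{1}{\left(-117\right)^{2} - 10771}} = \sqrt{107 + \frac{1}{13689 - 10771}} = \sqrt{107 + \frac{1}{2918}} = \sqrt{\frac{312227}{2918}} = \frac{\sqrt{911078386}}{2918}$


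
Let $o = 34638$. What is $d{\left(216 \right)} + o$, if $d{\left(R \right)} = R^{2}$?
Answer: $81294$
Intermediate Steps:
$d{\left(216 \right)} + o = 216^{2} + 34638 = 46656 + 34638 = 81294$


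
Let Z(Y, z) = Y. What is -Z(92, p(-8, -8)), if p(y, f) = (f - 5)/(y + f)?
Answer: -92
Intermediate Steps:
p(y, f) = (-5 + f)/(f + y)
-Z(92, p(-8, -8)) = -1*92 = -92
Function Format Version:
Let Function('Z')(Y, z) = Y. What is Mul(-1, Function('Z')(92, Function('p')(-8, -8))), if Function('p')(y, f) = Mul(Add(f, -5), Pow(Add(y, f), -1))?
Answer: -92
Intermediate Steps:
Function('p')(y, f) = Mul(Pow(Add(f, y), -1), Add(-5, f)) (Function('p')(y, f) = Mul(Add(-5, f), Pow(Add(f, y), -1)) = Mul(Pow(Add(f, y), -1), Add(-5, f)))
Mul(-1, Function('Z')(92, Function('p')(-8, -8))) = Mul(-1, 92) = -92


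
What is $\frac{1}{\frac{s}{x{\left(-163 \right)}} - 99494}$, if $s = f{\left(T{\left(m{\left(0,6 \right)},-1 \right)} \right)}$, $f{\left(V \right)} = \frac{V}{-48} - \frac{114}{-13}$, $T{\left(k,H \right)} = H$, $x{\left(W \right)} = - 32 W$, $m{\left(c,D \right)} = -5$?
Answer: $- \frac{3254784}{323831473811} \approx -1.0051 \cdot 10^{-5}$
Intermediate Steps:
$f{\left(V \right)} = \frac{114}{13} - \frac{V}{48}$ ($f{\left(V \right)} = V \left(- \frac{1}{48}\right) - - \frac{114}{13} = - \frac{V}{48} + \frac{114}{13} = \frac{114}{13} - \frac{V}{48}$)
$s = \frac{5485}{624}$ ($s = \frac{114}{13} - - \frac{1}{48} = \frac{114}{13} + \frac{1}{48} = \frac{5485}{624} \approx 8.7901$)
$\frac{1}{\frac{s}{x{\left(-163 \right)}} - 99494} = \frac{1}{\frac{5485}{624 \left(\left(-32\right) \left(-163\right)\right)} - 99494} = \frac{1}{\frac{5485}{624 \cdot 5216} - 99494} = \frac{1}{\frac{5485}{624} \cdot \frac{1}{5216} - 99494} = \frac{1}{\frac{5485}{3254784} - 99494} = \frac{1}{- \frac{323831473811}{3254784}} = - \frac{3254784}{323831473811}$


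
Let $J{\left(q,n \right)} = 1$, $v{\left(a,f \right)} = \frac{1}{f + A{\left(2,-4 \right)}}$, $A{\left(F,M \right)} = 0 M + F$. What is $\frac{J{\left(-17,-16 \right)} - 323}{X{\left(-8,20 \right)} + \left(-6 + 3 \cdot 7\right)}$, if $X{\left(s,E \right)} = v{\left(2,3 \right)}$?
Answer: $- \frac{805}{38} \approx -21.184$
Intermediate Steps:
$A{\left(F,M \right)} = F$ ($A{\left(F,M \right)} = 0 + F = F$)
$v{\left(a,f \right)} = \frac{1}{2 + f}$ ($v{\left(a,f \right)} = \frac{1}{f + 2} = \frac{1}{2 + f}$)
$X{\left(s,E \right)} = \frac{1}{5}$ ($X{\left(s,E \right)} = \frac{1}{2 + 3} = \frac{1}{5}$)
$\frac{J{\left(-17,-16 \right)} - 323}{X{\left(-8,20 \right)} + \left(-6 + 3 \cdot 7\right)} = \frac{1 - 323}{\frac{1}{5} + \left(-6 + 3 \cdot 7\right)} = - \frac{322}{\frac{1}{5} + \left(-6 + 21\right)} = - \frac{322}{\frac{1}{5} + 15} = - \frac{322}{\frac{76}{5}} = \left(-322\right) \frac{5}{76} = - \frac{805}{38}$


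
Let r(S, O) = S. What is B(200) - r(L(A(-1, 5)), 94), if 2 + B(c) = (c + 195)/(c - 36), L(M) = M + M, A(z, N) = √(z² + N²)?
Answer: 67/164 - 2*√26 ≈ -9.7895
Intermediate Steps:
A(z, N) = √(N² + z²)
L(M) = 2*M
B(c) = -2 + (195 + c)/(-36 + c) (B(c) = -2 + (c + 195)/(c - 36) = -2 + (195 + c)/(-36 + c))
B(200) - r(L(A(-1, 5)), 94) = (267 - 1*200)/(-36 + 200) - 2*√(5² + (-1)²) = (267 - 200)/164 - 2*√(25 + 1) = (1/164)*67 - 2*√26 = 67/164 - 2*√26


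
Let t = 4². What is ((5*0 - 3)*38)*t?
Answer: -1824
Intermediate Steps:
t = 16
((5*0 - 3)*38)*t = ((5*0 - 3)*38)*16 = ((0 - 3)*38)*16 = -3*38*16 = -114*16 = -1824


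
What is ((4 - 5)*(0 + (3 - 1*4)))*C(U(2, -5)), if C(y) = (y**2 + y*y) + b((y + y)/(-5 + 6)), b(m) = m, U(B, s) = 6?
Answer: 84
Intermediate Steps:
C(y) = 2*y + 2*y**2 (C(y) = (y**2 + y*y) + (y + y)/(-5 + 6) = (y**2 + y**2) + (2*y)/1 = 2*y**2 + (2*y)*1 = 2*y**2 + 2*y = 2*y + 2*y**2)
((4 - 5)*(0 + (3 - 1*4)))*C(U(2, -5)) = ((4 - 5)*(0 + (3 - 1*4)))*(2*6*(1 + 6)) = (-(0 + (3 - 4)))*(2*6*7) = -(0 - 1)*84 = -1*(-1)*84 = 1*84 = 84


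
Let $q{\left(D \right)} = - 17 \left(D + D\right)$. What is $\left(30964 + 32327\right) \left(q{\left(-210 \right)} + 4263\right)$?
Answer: $721707273$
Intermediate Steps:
$q{\left(D \right)} = - 34 D$ ($q{\left(D \right)} = - 17 \cdot 2 D = - 34 D$)
$\left(30964 + 32327\right) \left(q{\left(-210 \right)} + 4263\right) = \left(30964 + 32327\right) \left(\left(-34\right) \left(-210\right) + 4263\right) = 63291 \left(7140 + 4263\right) = 63291 \cdot 11403 = 721707273$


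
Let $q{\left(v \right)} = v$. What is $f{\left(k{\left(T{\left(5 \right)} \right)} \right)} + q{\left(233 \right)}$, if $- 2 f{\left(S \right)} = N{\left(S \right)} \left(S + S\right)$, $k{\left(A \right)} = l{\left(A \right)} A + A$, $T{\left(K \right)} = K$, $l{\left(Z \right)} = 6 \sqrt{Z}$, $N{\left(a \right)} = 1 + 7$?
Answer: $193 - 240 \sqrt{5} \approx -343.66$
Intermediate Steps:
$N{\left(a \right)} = 8$
$k{\left(A \right)} = A + 6 A^{\frac{3}{2}}$ ($k{\left(A \right)} = 6 \sqrt{A} A + A = 6 A^{\frac{3}{2}} + A = A + 6 A^{\frac{3}{2}}$)
$f{\left(S \right)} = - 8 S$ ($f{\left(S \right)} = - \frac{8 \left(S + S\right)}{2} = - \frac{8 \cdot 2 S}{2} = - \frac{16 S}{2} = - 8 S$)
$f{\left(k{\left(T{\left(5 \right)} \right)} \right)} + q{\left(233 \right)} = - 8 \left(5 + 6 \cdot 5^{\frac{3}{2}}\right) + 233 = - 8 \left(5 + 6 \cdot 5 \sqrt{5}\right) + 233 = - 8 \left(5 + 30 \sqrt{5}\right) + 233 = \left(-40 - 240 \sqrt{5}\right) + 233 = 193 - 240 \sqrt{5}$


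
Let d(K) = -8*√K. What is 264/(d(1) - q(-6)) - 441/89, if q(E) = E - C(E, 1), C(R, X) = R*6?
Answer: -20127/1691 ≈ -11.902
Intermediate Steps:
C(R, X) = 6*R
q(E) = -5*E (q(E) = E - 6*E = -5*E)
264/(d(1) - q(-6)) - 441/89 = 264/(-8*√1 - (-5)*(-6)) - 441/89 = 264/(-8*1 - 1*30) - 441*1/89 = 264/(-8 - 30) - 441/89 = 264/(-38) - 441/89 = 264*(-1/38) - 441/89 = -132/19 - 441/89 = -20127/1691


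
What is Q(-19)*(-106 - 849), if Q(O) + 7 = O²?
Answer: -338070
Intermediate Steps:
Q(O) = -7 + O²
Q(-19)*(-106 - 849) = (-7 + (-19)²)*(-106 - 849) = (-7 + 361)*(-955) = 354*(-955) = -338070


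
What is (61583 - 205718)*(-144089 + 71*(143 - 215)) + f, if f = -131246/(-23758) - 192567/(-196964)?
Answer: 50316210379097761025/2339735356 ≈ 2.1505e+10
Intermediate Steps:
f = 15212871965/2339735356 (f = -131246*(-1/23758) - 192567*(-1/196964) = 65623/11879 + 192567/196964 = 15212871965/2339735356 ≈ 6.5020)
(61583 - 205718)*(-144089 + 71*(143 - 215)) + f = (61583 - 205718)*(-144089 + 71*(143 - 215)) + 15212871965/2339735356 = -144135*(-144089 + 71*(-72)) + 15212871965/2339735356 = -144135*(-144089 - 5112) + 15212871965/2339735356 = -144135*(-149201) + 15212871965/2339735356 = 21505086135 + 15212871965/2339735356 = 50316210379097761025/2339735356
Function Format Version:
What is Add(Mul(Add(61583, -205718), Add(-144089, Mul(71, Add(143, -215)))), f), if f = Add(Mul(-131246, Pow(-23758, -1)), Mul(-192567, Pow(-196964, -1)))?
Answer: Rational(50316210379097761025, 2339735356) ≈ 2.1505e+10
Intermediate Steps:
f = Rational(15212871965, 2339735356) (f = Add(Mul(-131246, Rational(-1, 23758)), Mul(-192567, Rational(-1, 196964))) = Add(Rational(65623, 11879), Rational(192567, 196964)) = Rational(15212871965, 2339735356) ≈ 6.5020)
Add(Mul(Add(61583, -205718), Add(-144089, Mul(71, Add(143, -215)))), f) = Add(Mul(Add(61583, -205718), Add(-144089, Mul(71, Add(143, -215)))), Rational(15212871965, 2339735356)) = Add(Mul(-144135, Add(-144089, Mul(71, -72))), Rational(15212871965, 2339735356)) = Add(Mul(-144135, Add(-144089, -5112)), Rational(15212871965, 2339735356)) = Add(Mul(-144135, -149201), Rational(15212871965, 2339735356)) = Add(21505086135, Rational(15212871965, 2339735356)) = Rational(50316210379097761025, 2339735356)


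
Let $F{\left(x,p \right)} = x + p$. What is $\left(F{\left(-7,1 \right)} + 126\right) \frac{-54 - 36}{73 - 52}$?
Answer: $- \frac{3600}{7} \approx -514.29$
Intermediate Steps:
$F{\left(x,p \right)} = p + x$
$\left(F{\left(-7,1 \right)} + 126\right) \frac{-54 - 36}{73 - 52} = \left(\left(1 - 7\right) + 126\right) \frac{-54 - 36}{73 - 52} = \left(-6 + 126\right) \left(- \frac{90}{21}\right) = 120 \left(\left(-90\right) \frac{1}{21}\right) = 120 \left(- \frac{30}{7}\right) = - \frac{3600}{7}$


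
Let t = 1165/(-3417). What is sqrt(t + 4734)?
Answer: sqrt(55269677721)/3417 ≈ 68.802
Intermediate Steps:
t = -1165/3417 (t = 1165*(-1/3417) = -1165/3417 ≈ -0.34094)
sqrt(t + 4734) = sqrt(-1165/3417 + 4734) = sqrt(16174913/3417) = sqrt(55269677721)/3417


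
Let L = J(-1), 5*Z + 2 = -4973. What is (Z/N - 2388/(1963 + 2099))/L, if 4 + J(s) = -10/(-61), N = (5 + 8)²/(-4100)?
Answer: -9359278251/1487369 ≈ -6292.5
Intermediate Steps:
Z = -995 (Z = -⅖ + (⅕)*(-4973) = -⅖ - 4973/5 = -995)
N = -169/4100 (N = 13²*(-1/4100) = 169*(-1/4100) = -169/4100 ≈ -0.041220)
J(s) = -234/61 (J(s) = -4 - 10/(-61) = -4 - 10*(-1/61) = -4 + 10/61 = -234/61)
L = -234/61 ≈ -3.8361
(Z/N - 2388/(1963 + 2099))/L = (-995/(-169/4100) - 2388/(1963 + 2099))/(-234/61) = (-995*(-4100/169) - 2388/4062)*(-61/234) = (4079500/169 - 2388*1/4062)*(-61/234) = (4079500/169 - 398/677)*(-61/234) = (2761754238/114413)*(-61/234) = -9359278251/1487369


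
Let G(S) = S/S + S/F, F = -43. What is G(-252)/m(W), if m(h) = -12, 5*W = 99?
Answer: -295/516 ≈ -0.57171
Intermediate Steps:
W = 99/5 (W = (1/5)*99 = 99/5 ≈ 19.800)
G(S) = 1 - S/43 (G(S) = S/S + S/(-43) = 1 + S*(-1/43) = 1 - S/43)
G(-252)/m(W) = (1 - 1/43*(-252))/(-12) = (1 + 252/43)*(-1/12) = (295/43)*(-1/12) = -295/516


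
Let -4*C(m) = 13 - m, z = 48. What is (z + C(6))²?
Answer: 34225/16 ≈ 2139.1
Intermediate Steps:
C(m) = -13/4 + m/4 (C(m) = -(13 - m)/4 = -13/4 + m/4)
(z + C(6))² = (48 + (-13/4 + (¼)*6))² = (48 + (-13/4 + 3/2))² = (48 - 7/4)² = (185/4)² = 34225/16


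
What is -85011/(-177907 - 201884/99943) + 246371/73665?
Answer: 333769366153112/87321318179535 ≈ 3.8223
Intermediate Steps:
-85011/(-177907 - 201884/99943) + 246371/73665 = -85011/(-17780761185/99943) + 246371/73665 = -85011*(-99943/17780761185) + 246371/73665 = 2832084791/5926920395 + 246371/73665 = 333769366153112/87321318179535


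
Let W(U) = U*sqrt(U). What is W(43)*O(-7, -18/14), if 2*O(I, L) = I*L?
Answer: 387*sqrt(43)/2 ≈ 1268.9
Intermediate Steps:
W(U) = U**(3/2)
O(I, L) = I*L/2 (O(I, L) = (I*L)/2 = I*L/2)
W(43)*O(-7, -18/14) = 43**(3/2)*((1/2)*(-7)*(-18/14)) = (43*sqrt(43))*((1/2)*(-7)*(-18*1/14)) = (43*sqrt(43))*((1/2)*(-7)*(-9/7)) = (43*sqrt(43))*(9/2) = 387*sqrt(43)/2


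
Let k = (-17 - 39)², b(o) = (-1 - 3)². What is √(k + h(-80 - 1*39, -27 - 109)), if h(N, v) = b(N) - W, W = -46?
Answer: √3198 ≈ 56.551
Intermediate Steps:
b(o) = 16 (b(o) = (-4)² = 16)
k = 3136 (k = (-56)² = 3136)
h(N, v) = 62 (h(N, v) = 16 - 1*(-46) = 16 + 46 = 62)
√(k + h(-80 - 1*39, -27 - 109)) = √(3136 + 62) = √3198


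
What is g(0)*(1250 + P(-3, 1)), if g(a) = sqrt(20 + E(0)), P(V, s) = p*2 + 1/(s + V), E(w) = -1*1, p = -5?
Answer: 2479*sqrt(19)/2 ≈ 5402.9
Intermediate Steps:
E(w) = -1
P(V, s) = -10 + 1/(V + s) (P(V, s) = -5*2 + 1/(s + V) = -10 + 1/(V + s))
g(a) = sqrt(19) (g(a) = sqrt(20 - 1) = sqrt(19))
g(0)*(1250 + P(-3, 1)) = sqrt(19)*(1250 + (1 - 10*(-3) - 10*1)/(-3 + 1)) = sqrt(19)*(1250 + (1 + 30 - 10)/(-2)) = sqrt(19)*(1250 - 1/2*21) = sqrt(19)*(1250 - 21/2) = sqrt(19)*(2479/2) = 2479*sqrt(19)/2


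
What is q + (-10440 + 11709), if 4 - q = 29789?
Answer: -28516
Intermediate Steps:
q = -29785 (q = 4 - 1*29789 = 4 - 29789 = -29785)
q + (-10440 + 11709) = -29785 + (-10440 + 11709) = -29785 + 1269 = -28516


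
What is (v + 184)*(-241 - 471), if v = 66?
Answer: -178000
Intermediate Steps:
(v + 184)*(-241 - 471) = (66 + 184)*(-241 - 471) = 250*(-712) = -178000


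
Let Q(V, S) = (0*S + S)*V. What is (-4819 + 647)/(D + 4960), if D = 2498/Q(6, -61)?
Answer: -763476/906431 ≈ -0.84229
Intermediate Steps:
Q(V, S) = S*V (Q(V, S) = (0 + S)*V = S*V)
D = -1249/183 (D = 2498/((-61*6)) = 2498/(-366) = 2498*(-1/366) = -1249/183 ≈ -6.8251)
(-4819 + 647)/(D + 4960) = (-4819 + 647)/(-1249/183 + 4960) = -4172/906431/183 = -4172*183/906431 = -763476/906431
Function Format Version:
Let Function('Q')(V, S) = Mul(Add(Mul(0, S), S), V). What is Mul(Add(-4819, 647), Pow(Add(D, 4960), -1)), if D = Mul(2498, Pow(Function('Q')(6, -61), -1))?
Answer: Rational(-763476, 906431) ≈ -0.84229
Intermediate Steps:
Function('Q')(V, S) = Mul(S, V) (Function('Q')(V, S) = Mul(Add(0, S), V) = Mul(S, V))
D = Rational(-1249, 183) (D = Mul(2498, Pow(Mul(-61, 6), -1)) = Mul(2498, Pow(-366, -1)) = Mul(2498, Rational(-1, 366)) = Rational(-1249, 183) ≈ -6.8251)
Mul(Add(-4819, 647), Pow(Add(D, 4960), -1)) = Mul(Add(-4819, 647), Pow(Add(Rational(-1249, 183), 4960), -1)) = Mul(-4172, Pow(Rational(906431, 183), -1)) = Mul(-4172, Rational(183, 906431)) = Rational(-763476, 906431)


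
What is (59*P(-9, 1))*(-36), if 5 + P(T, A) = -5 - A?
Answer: 23364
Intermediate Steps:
P(T, A) = -10 - A (P(T, A) = -5 + (-5 - A) = -10 - A)
(59*P(-9, 1))*(-36) = (59*(-10 - 1*1))*(-36) = (59*(-10 - 1))*(-36) = (59*(-11))*(-36) = -649*(-36) = 23364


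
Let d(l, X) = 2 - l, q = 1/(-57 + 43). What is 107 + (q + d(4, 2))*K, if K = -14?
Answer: 136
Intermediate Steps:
q = -1/14 (q = 1/(-14) = -1/14 ≈ -0.071429)
107 + (q + d(4, 2))*K = 107 + (-1/14 + (2 - 1*4))*(-14) = 107 + (-1/14 + (2 - 4))*(-14) = 107 + (-1/14 - 2)*(-14) = 107 - 29/14*(-14) = 107 + 29 = 136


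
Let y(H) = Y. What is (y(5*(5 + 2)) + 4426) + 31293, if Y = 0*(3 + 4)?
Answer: 35719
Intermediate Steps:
Y = 0 (Y = 0*7 = 0)
y(H) = 0
(y(5*(5 + 2)) + 4426) + 31293 = (0 + 4426) + 31293 = 4426 + 31293 = 35719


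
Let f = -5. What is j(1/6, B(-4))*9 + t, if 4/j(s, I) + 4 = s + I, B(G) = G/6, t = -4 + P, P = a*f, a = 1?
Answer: -17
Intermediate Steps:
P = -5 (P = 1*(-5) = -5)
t = -9 (t = -4 - 5 = -9)
B(G) = G/6 (B(G) = G*(1/6) = G/6)
j(s, I) = 4/(-4 + I + s) (j(s, I) = 4/(-4 + (s + I)) = 4/(-4 + (I + s)) = 4/(-4 + I + s))
j(1/6, B(-4))*9 + t = (4/(-4 + (1/6)*(-4) + 1/6))*9 - 9 = (4/(-4 - 2/3 + 1/6))*9 - 9 = (4/(-9/2))*9 - 9 = (4*(-2/9))*9 - 9 = -8/9*9 - 9 = -8 - 9 = -17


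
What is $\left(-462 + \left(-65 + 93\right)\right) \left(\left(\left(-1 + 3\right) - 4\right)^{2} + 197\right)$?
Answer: $-87234$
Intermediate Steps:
$\left(-462 + \left(-65 + 93\right)\right) \left(\left(\left(-1 + 3\right) - 4\right)^{2} + 197\right) = \left(-462 + 28\right) \left(\left(2 - 4\right)^{2} + 197\right) = - 434 \left(\left(-2\right)^{2} + 197\right) = - 434 \left(4 + 197\right) = \left(-434\right) 201 = -87234$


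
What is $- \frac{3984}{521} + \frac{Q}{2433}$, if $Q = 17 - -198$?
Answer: $- \frac{9581057}{1267593} \approx -7.5585$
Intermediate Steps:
$Q = 215$ ($Q = 17 + 198 = 215$)
$- \frac{3984}{521} + \frac{Q}{2433} = - \frac{3984}{521} + \frac{215}{2433} = - \frac{9581057}{1267593}$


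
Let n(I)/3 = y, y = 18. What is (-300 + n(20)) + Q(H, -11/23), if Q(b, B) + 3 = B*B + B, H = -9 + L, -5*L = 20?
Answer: -131853/529 ≈ -249.25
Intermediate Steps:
L = -4 (L = -1/5*20 = -4)
H = -13 (H = -9 - 4 = -13)
n(I) = 54 (n(I) = 3*18 = 54)
Q(b, B) = -3 + B + B**2 (Q(b, B) = -3 + (B*B + B) = -3 + (B**2 + B) = -3 + (B + B**2) = -3 + B + B**2)
(-300 + n(20)) + Q(H, -11/23) = (-300 + 54) + (-3 - 11/23 + (-11/23)**2) = -246 + (-3 - 11*1/23 + (-11*1/23)**2) = -246 + (-3 - 11/23 + (-11/23)**2) = -246 + (-3 - 11/23 + 121/529) = -246 - 1719/529 = -131853/529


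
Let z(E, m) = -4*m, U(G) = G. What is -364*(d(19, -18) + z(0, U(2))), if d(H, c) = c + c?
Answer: 16016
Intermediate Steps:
d(H, c) = 2*c
-364*(d(19, -18) + z(0, U(2))) = -364*(2*(-18) - 4*2) = -364*(-36 - 8) = -364*(-44) = 16016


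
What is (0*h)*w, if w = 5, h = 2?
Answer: 0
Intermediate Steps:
(0*h)*w = (0*2)*5 = 0*5 = 0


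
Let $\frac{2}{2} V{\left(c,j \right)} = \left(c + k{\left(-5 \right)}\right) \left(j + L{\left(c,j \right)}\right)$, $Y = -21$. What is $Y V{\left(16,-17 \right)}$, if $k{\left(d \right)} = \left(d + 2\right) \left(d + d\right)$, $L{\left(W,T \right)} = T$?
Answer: $32844$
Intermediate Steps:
$k{\left(d \right)} = 2 d \left(2 + d\right)$ ($k{\left(d \right)} = \left(2 + d\right) 2 d = 2 d \left(2 + d\right)$)
$V{\left(c,j \right)} = 2 j \left(30 + c\right)$ ($V{\left(c,j \right)} = \left(c + 2 \left(-5\right) \left(2 - 5\right)\right) \left(j + j\right) = \left(c + 2 \left(-5\right) \left(-3\right)\right) 2 j = \left(c + 30\right) 2 j = \left(30 + c\right) 2 j = 2 j \left(30 + c\right)$)
$Y V{\left(16,-17 \right)} = - 21 \cdot 2 \left(-17\right) \left(30 + 16\right) = - 21 \cdot 2 \left(-17\right) 46 = \left(-21\right) \left(-1564\right) = 32844$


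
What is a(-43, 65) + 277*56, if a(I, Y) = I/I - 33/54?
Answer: 279223/18 ≈ 15512.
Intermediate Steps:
a(I, Y) = 7/18 (a(I, Y) = 1 - 33*1/54 = 1 - 11/18 = 7/18)
a(-43, 65) + 277*56 = 7/18 + 277*56 = 7/18 + 15512 = 279223/18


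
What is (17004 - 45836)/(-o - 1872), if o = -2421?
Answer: -28832/549 ≈ -52.517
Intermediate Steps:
(17004 - 45836)/(-o - 1872) = (17004 - 45836)/(-1*(-2421) - 1872) = -28832/(2421 - 1872) = -28832/549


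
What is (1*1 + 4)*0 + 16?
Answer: 16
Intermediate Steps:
(1*1 + 4)*0 + 16 = (1 + 4)*0 + 16 = 5*0 + 16 = 0 + 16 = 16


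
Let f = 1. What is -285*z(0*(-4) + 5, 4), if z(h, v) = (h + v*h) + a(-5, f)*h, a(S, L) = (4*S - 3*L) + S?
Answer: 32775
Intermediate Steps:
a(S, L) = -3*L + 5*S (a(S, L) = (-3*L + 4*S) + S = -3*L + 5*S)
z(h, v) = -27*h + h*v (z(h, v) = (h + v*h) + (-3*1 + 5*(-5))*h = (h + h*v) + (-3 - 25)*h = (h + h*v) - 28*h = -27*h + h*v)
-285*z(0*(-4) + 5, 4) = -285*(0*(-4) + 5)*(-27 + 4) = -285*(0 + 5)*(-23) = -1425*(-23) = -285*(-115) = 32775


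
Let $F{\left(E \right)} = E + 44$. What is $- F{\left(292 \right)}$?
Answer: $-336$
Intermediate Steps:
$F{\left(E \right)} = 44 + E$
$- F{\left(292 \right)} = - (44 + 292) = \left(-1\right) 336 = -336$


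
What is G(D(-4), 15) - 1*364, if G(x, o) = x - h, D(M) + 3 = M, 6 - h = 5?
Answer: -372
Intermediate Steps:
h = 1 (h = 6 - 1*5 = 6 - 5 = 1)
D(M) = -3 + M
G(x, o) = -1 + x (G(x, o) = x - 1*1 = x - 1 = -1 + x)
G(D(-4), 15) - 1*364 = (-1 + (-3 - 4)) - 1*364 = (-1 - 7) - 364 = -8 - 364 = -372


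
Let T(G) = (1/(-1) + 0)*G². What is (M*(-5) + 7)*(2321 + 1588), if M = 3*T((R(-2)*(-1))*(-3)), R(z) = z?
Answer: 2138223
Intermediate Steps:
T(G) = -G² (T(G) = (-1 + 0)*G² = -G²)
M = -108 (M = 3*(-(-2*(-1)*(-3))²) = 3*(-(2*(-3))²) = 3*(-1*(-6)²) = 3*(-1*36) = 3*(-36) = -108)
(M*(-5) + 7)*(2321 + 1588) = (-108*(-5) + 7)*(2321 + 1588) = (540 + 7)*3909 = 547*3909 = 2138223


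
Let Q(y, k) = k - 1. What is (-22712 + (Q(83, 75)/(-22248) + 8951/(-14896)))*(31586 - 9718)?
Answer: -734832946179211/1479492 ≈ -4.9668e+8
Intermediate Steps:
Q(y, k) = -1 + k
(-22712 + (Q(83, 75)/(-22248) + 8951/(-14896)))*(31586 - 9718) = (-22712 + ((-1 + 75)/(-22248) + 8951/(-14896)))*(31586 - 9718) = (-22712 + (74*(-1/22248) + 8951*(-1/14896)))*21868 = (-22712 + (-37/11124 - 8951/14896))*21868 = (-22712 - 25030519/41425776)*21868 = -940887255031/41425776*21868 = -734832946179211/1479492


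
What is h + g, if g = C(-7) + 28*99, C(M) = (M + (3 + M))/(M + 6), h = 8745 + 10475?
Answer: 22003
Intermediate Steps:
h = 19220
C(M) = (3 + 2*M)/(6 + M)
g = 2783 (g = (3 + 2*(-7))/(6 - 7) + 28*99 = (3 - 14)/(-1) + 2772 = -1*(-11) + 2772 = 11 + 2772 = 2783)
h + g = 19220 + 2783 = 22003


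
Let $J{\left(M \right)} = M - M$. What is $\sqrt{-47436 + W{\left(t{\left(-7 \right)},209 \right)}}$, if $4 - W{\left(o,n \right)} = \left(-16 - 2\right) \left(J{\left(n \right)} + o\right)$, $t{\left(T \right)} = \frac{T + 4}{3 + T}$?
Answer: $\frac{i \sqrt{189674}}{2} \approx 217.76 i$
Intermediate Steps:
$t{\left(T \right)} = \frac{4 + T}{3 + T}$
$J{\left(M \right)} = 0$
$W{\left(o,n \right)} = 4 + 18 o$ ($W{\left(o,n \right)} = 4 - \left(-16 - 2\right) \left(0 + o\right) = 4 - - 18 o = 4 + 18 o$)
$\sqrt{-47436 + W{\left(t{\left(-7 \right)},209 \right)}} = \sqrt{-47436 + \left(4 + 18 \frac{4 - 7}{3 - 7}\right)} = \sqrt{-47436 + \left(4 + 18 \frac{1}{-4} \left(-3\right)\right)} = \sqrt{-47436 + \left(4 + 18 \left(\left(- \frac{1}{4}\right) \left(-3\right)\right)\right)} = \sqrt{-47436 + \left(4 + 18 \cdot \frac{3}{4}\right)} = \sqrt{-47436 + \left(4 + \frac{27}{2}\right)} = \sqrt{-47436 + \frac{35}{2}} = \sqrt{- \frac{94837}{2}} = \frac{i \sqrt{189674}}{2}$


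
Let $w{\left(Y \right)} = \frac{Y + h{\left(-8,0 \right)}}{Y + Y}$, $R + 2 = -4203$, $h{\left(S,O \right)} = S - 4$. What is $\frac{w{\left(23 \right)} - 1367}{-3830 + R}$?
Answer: $\frac{62871}{369610} \approx 0.1701$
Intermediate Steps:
$h{\left(S,O \right)} = -4 + S$
$R = -4205$ ($R = -2 - 4203 = -4205$)
$w{\left(Y \right)} = \frac{-12 + Y}{2 Y}$ ($w{\left(Y \right)} = \frac{Y - 12}{Y + Y} = \frac{Y - 12}{2 Y} = \left(-12 + Y\right) \frac{1}{2 Y} = \frac{-12 + Y}{2 Y}$)
$\frac{w{\left(23 \right)} - 1367}{-3830 + R} = \frac{\frac{-12 + 23}{2 \cdot 23} - 1367}{-3830 - 4205} = \frac{\frac{1}{2} \cdot \frac{1}{23} \cdot 11 - 1367}{-8035} = \left(\frac{11}{46} - 1367\right) \left(- \frac{1}{8035}\right) = \left(- \frac{62871}{46}\right) \left(- \frac{1}{8035}\right) = \frac{62871}{369610}$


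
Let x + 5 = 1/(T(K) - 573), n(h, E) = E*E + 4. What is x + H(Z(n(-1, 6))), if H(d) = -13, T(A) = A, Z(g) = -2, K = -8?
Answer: -10459/581 ≈ -18.002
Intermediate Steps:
n(h, E) = 4 + E² (n(h, E) = E² + 4 = 4 + E²)
x = -2906/581 (x = -5 + 1/(-8 - 573) = -5 + 1/(-581) = -5 - 1/581 = -2906/581 ≈ -5.0017)
x + H(Z(n(-1, 6))) = -2906/581 - 13 = -10459/581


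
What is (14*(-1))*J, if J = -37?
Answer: 518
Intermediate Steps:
(14*(-1))*J = (14*(-1))*(-37) = -14*(-37) = 518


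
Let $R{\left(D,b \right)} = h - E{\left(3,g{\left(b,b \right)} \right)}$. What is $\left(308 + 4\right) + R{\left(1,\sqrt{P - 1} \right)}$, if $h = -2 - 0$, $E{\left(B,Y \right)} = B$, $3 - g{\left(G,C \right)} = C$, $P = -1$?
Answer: $307$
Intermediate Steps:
$g{\left(G,C \right)} = 3 - C$
$h = -2$ ($h = -2 + 0 = -2$)
$R{\left(D,b \right)} = -5$ ($R{\left(D,b \right)} = -2 - 3 = -5$)
$\left(308 + 4\right) + R{\left(1,\sqrt{P - 1} \right)} = \left(308 + 4\right) - 5 = 312 - 5 = 307$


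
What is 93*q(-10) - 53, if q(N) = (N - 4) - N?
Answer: -425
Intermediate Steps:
q(N) = -4 (q(N) = (-4 + N) - N = -4)
93*q(-10) - 53 = 93*(-4) - 53 = -372 - 53 = -425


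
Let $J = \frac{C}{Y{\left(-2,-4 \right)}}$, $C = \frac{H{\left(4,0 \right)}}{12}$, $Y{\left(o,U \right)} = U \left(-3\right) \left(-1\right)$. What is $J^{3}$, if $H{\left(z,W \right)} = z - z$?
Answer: $0$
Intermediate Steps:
$Y{\left(o,U \right)} = 3 U$ ($Y{\left(o,U \right)} = - 3 U \left(-1\right) = 3 U$)
$H{\left(z,W \right)} = 0$
$C = 0$ ($C = \frac{0}{12} = 0 \cdot \frac{1}{12} = 0$)
$J = 0$ ($J = \frac{0}{3 \left(-4\right)} = \frac{0}{-12} = 0 \left(- \frac{1}{12}\right) = 0$)
$J^{3} = 0^{3} = 0$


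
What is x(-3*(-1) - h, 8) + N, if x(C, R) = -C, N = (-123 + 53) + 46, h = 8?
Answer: -19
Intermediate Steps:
N = -24 (N = -70 + 46 = -24)
x(-3*(-1) - h, 8) + N = -(-3*(-1) - 1*8) - 24 = -(3 - 8) - 24 = -1*(-5) - 24 = 5 - 24 = -19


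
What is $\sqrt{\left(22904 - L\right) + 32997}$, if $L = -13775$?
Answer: $2 \sqrt{17419} \approx 263.96$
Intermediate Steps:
$\sqrt{\left(22904 - L\right) + 32997} = \sqrt{\left(22904 - -13775\right) + 32997} = \sqrt{\left(22904 + 13775\right) + 32997} = \sqrt{36679 + 32997} = \sqrt{69676} = 2 \sqrt{17419}$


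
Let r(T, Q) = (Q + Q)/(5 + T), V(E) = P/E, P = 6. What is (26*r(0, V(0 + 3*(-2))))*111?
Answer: -5772/5 ≈ -1154.4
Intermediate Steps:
V(E) = 6/E
r(T, Q) = 2*Q/(5 + T) (r(T, Q) = (2*Q)/(5 + T) = 2*Q/(5 + T))
(26*r(0, V(0 + 3*(-2))))*111 = (26*(2*(6/(0 + 3*(-2)))/(5 + 0)))*111 = (26*(2*(6/(0 - 6))/5))*111 = (26*(2*(6/(-6))*(⅕)))*111 = (26*(2*(6*(-⅙))*(⅕)))*111 = (26*(2*(-1)*(⅕)))*111 = (26*(-⅖))*111 = -52/5*111 = -5772/5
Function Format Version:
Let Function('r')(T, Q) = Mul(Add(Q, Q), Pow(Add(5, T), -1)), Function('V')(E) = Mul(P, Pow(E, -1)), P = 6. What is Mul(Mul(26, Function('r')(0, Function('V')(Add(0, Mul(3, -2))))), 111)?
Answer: Rational(-5772, 5) ≈ -1154.4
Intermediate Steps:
Function('V')(E) = Mul(6, Pow(E, -1))
Function('r')(T, Q) = Mul(2, Q, Pow(Add(5, T), -1)) (Function('r')(T, Q) = Mul(Mul(2, Q), Pow(Add(5, T), -1)) = Mul(2, Q, Pow(Add(5, T), -1)))
Mul(Mul(26, Function('r')(0, Function('V')(Add(0, Mul(3, -2))))), 111) = Mul(Mul(26, Mul(2, Mul(6, Pow(Add(0, Mul(3, -2)), -1)), Pow(Add(5, 0), -1))), 111) = Mul(Mul(26, Mul(2, Mul(6, Pow(Add(0, -6), -1)), Pow(5, -1))), 111) = Mul(Mul(26, Mul(2, Mul(6, Pow(-6, -1)), Rational(1, 5))), 111) = Mul(Mul(26, Mul(2, Mul(6, Rational(-1, 6)), Rational(1, 5))), 111) = Mul(Mul(26, Mul(2, -1, Rational(1, 5))), 111) = Mul(Mul(26, Rational(-2, 5)), 111) = Mul(Rational(-52, 5), 111) = Rational(-5772, 5)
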